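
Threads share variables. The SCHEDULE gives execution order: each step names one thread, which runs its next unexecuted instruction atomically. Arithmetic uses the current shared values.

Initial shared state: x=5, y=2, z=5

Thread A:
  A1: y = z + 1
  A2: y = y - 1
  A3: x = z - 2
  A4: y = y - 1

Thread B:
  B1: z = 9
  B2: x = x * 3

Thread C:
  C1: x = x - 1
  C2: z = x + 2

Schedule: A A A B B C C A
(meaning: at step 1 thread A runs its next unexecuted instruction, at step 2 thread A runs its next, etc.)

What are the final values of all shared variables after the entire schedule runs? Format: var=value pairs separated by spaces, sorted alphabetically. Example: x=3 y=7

Step 1: thread A executes A1 (y = z + 1). Shared: x=5 y=6 z=5. PCs: A@1 B@0 C@0
Step 2: thread A executes A2 (y = y - 1). Shared: x=5 y=5 z=5. PCs: A@2 B@0 C@0
Step 3: thread A executes A3 (x = z - 2). Shared: x=3 y=5 z=5. PCs: A@3 B@0 C@0
Step 4: thread B executes B1 (z = 9). Shared: x=3 y=5 z=9. PCs: A@3 B@1 C@0
Step 5: thread B executes B2 (x = x * 3). Shared: x=9 y=5 z=9. PCs: A@3 B@2 C@0
Step 6: thread C executes C1 (x = x - 1). Shared: x=8 y=5 z=9. PCs: A@3 B@2 C@1
Step 7: thread C executes C2 (z = x + 2). Shared: x=8 y=5 z=10. PCs: A@3 B@2 C@2
Step 8: thread A executes A4 (y = y - 1). Shared: x=8 y=4 z=10. PCs: A@4 B@2 C@2

Answer: x=8 y=4 z=10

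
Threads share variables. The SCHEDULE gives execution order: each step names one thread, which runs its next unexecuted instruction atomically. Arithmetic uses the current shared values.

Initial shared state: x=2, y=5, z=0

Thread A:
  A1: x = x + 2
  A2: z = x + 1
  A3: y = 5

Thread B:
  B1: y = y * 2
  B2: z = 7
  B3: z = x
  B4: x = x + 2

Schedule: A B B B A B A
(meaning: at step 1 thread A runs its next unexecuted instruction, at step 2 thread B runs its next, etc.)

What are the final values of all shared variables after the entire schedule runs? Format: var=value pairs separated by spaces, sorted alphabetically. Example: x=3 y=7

Answer: x=6 y=5 z=5

Derivation:
Step 1: thread A executes A1 (x = x + 2). Shared: x=4 y=5 z=0. PCs: A@1 B@0
Step 2: thread B executes B1 (y = y * 2). Shared: x=4 y=10 z=0. PCs: A@1 B@1
Step 3: thread B executes B2 (z = 7). Shared: x=4 y=10 z=7. PCs: A@1 B@2
Step 4: thread B executes B3 (z = x). Shared: x=4 y=10 z=4. PCs: A@1 B@3
Step 5: thread A executes A2 (z = x + 1). Shared: x=4 y=10 z=5. PCs: A@2 B@3
Step 6: thread B executes B4 (x = x + 2). Shared: x=6 y=10 z=5. PCs: A@2 B@4
Step 7: thread A executes A3 (y = 5). Shared: x=6 y=5 z=5. PCs: A@3 B@4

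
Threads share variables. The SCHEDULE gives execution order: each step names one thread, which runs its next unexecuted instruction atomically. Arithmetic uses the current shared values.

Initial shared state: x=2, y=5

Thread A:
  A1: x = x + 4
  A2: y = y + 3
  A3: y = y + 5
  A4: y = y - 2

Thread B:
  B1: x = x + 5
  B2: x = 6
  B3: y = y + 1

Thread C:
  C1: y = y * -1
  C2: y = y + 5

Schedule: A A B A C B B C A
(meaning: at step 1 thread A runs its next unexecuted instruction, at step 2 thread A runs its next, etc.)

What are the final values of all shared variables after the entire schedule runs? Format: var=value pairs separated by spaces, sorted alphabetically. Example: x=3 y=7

Step 1: thread A executes A1 (x = x + 4). Shared: x=6 y=5. PCs: A@1 B@0 C@0
Step 2: thread A executes A2 (y = y + 3). Shared: x=6 y=8. PCs: A@2 B@0 C@0
Step 3: thread B executes B1 (x = x + 5). Shared: x=11 y=8. PCs: A@2 B@1 C@0
Step 4: thread A executes A3 (y = y + 5). Shared: x=11 y=13. PCs: A@3 B@1 C@0
Step 5: thread C executes C1 (y = y * -1). Shared: x=11 y=-13. PCs: A@3 B@1 C@1
Step 6: thread B executes B2 (x = 6). Shared: x=6 y=-13. PCs: A@3 B@2 C@1
Step 7: thread B executes B3 (y = y + 1). Shared: x=6 y=-12. PCs: A@3 B@3 C@1
Step 8: thread C executes C2 (y = y + 5). Shared: x=6 y=-7. PCs: A@3 B@3 C@2
Step 9: thread A executes A4 (y = y - 2). Shared: x=6 y=-9. PCs: A@4 B@3 C@2

Answer: x=6 y=-9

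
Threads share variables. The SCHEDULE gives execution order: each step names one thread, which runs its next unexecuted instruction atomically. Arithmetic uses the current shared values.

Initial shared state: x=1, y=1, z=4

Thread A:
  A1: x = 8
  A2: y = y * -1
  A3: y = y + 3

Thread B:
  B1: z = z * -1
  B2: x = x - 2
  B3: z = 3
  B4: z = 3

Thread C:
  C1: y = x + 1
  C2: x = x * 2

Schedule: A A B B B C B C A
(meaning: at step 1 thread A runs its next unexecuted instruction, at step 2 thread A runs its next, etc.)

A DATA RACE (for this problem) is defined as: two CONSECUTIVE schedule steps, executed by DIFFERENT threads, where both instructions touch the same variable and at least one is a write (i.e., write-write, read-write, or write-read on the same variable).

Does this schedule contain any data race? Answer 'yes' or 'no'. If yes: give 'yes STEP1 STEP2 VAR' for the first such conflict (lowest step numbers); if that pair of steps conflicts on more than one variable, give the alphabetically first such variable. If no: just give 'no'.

Steps 1,2: same thread (A). No race.
Steps 2,3: A(r=y,w=y) vs B(r=z,w=z). No conflict.
Steps 3,4: same thread (B). No race.
Steps 4,5: same thread (B). No race.
Steps 5,6: B(r=-,w=z) vs C(r=x,w=y). No conflict.
Steps 6,7: C(r=x,w=y) vs B(r=-,w=z). No conflict.
Steps 7,8: B(r=-,w=z) vs C(r=x,w=x). No conflict.
Steps 8,9: C(r=x,w=x) vs A(r=y,w=y). No conflict.

Answer: no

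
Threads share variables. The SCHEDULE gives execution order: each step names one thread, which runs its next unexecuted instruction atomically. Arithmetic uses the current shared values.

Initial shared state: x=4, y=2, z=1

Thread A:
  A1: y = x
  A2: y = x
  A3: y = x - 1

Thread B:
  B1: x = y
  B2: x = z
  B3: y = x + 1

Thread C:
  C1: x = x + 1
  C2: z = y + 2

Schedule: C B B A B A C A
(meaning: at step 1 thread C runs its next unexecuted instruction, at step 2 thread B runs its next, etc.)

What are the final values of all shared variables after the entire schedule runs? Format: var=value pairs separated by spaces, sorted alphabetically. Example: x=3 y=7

Step 1: thread C executes C1 (x = x + 1). Shared: x=5 y=2 z=1. PCs: A@0 B@0 C@1
Step 2: thread B executes B1 (x = y). Shared: x=2 y=2 z=1. PCs: A@0 B@1 C@1
Step 3: thread B executes B2 (x = z). Shared: x=1 y=2 z=1. PCs: A@0 B@2 C@1
Step 4: thread A executes A1 (y = x). Shared: x=1 y=1 z=1. PCs: A@1 B@2 C@1
Step 5: thread B executes B3 (y = x + 1). Shared: x=1 y=2 z=1. PCs: A@1 B@3 C@1
Step 6: thread A executes A2 (y = x). Shared: x=1 y=1 z=1. PCs: A@2 B@3 C@1
Step 7: thread C executes C2 (z = y + 2). Shared: x=1 y=1 z=3. PCs: A@2 B@3 C@2
Step 8: thread A executes A3 (y = x - 1). Shared: x=1 y=0 z=3. PCs: A@3 B@3 C@2

Answer: x=1 y=0 z=3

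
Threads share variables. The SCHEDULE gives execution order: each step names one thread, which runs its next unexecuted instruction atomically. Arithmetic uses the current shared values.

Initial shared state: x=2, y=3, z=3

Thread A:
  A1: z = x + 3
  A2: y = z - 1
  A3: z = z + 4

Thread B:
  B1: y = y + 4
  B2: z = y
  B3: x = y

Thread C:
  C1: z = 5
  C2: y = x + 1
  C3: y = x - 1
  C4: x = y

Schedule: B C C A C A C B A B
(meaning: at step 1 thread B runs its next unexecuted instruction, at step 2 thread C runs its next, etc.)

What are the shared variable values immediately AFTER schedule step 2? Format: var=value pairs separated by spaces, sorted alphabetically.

Answer: x=2 y=7 z=5

Derivation:
Step 1: thread B executes B1 (y = y + 4). Shared: x=2 y=7 z=3. PCs: A@0 B@1 C@0
Step 2: thread C executes C1 (z = 5). Shared: x=2 y=7 z=5. PCs: A@0 B@1 C@1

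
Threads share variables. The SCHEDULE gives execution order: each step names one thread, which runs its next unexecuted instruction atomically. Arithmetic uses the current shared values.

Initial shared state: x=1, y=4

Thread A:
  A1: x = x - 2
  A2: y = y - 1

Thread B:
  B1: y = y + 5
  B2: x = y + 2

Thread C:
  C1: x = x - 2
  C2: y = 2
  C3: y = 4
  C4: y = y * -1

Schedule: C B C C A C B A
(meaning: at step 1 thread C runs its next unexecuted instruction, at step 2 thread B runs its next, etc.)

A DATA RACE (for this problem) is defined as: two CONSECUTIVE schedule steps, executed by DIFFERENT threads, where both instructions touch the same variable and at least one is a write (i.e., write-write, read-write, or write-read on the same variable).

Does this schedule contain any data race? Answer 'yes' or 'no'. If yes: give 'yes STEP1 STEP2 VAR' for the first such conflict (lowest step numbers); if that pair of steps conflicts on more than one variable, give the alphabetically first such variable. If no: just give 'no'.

Steps 1,2: C(r=x,w=x) vs B(r=y,w=y). No conflict.
Steps 2,3: B(y = y + 5) vs C(y = 2). RACE on y (W-W).
Steps 3,4: same thread (C). No race.
Steps 4,5: C(r=-,w=y) vs A(r=x,w=x). No conflict.
Steps 5,6: A(r=x,w=x) vs C(r=y,w=y). No conflict.
Steps 6,7: C(y = y * -1) vs B(x = y + 2). RACE on y (W-R).
Steps 7,8: B(x = y + 2) vs A(y = y - 1). RACE on y (R-W).
First conflict at steps 2,3.

Answer: yes 2 3 y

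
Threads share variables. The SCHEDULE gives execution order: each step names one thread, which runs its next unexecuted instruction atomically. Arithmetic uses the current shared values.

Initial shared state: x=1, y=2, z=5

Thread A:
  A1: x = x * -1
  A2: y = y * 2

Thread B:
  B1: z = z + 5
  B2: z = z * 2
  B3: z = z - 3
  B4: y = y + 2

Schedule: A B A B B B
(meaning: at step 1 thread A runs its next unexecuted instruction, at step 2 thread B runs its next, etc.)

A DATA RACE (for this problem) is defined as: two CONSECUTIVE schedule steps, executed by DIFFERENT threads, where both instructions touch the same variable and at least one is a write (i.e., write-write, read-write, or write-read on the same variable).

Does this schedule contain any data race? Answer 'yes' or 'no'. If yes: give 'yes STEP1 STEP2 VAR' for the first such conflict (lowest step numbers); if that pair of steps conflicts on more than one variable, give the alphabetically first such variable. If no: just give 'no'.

Answer: no

Derivation:
Steps 1,2: A(r=x,w=x) vs B(r=z,w=z). No conflict.
Steps 2,3: B(r=z,w=z) vs A(r=y,w=y). No conflict.
Steps 3,4: A(r=y,w=y) vs B(r=z,w=z). No conflict.
Steps 4,5: same thread (B). No race.
Steps 5,6: same thread (B). No race.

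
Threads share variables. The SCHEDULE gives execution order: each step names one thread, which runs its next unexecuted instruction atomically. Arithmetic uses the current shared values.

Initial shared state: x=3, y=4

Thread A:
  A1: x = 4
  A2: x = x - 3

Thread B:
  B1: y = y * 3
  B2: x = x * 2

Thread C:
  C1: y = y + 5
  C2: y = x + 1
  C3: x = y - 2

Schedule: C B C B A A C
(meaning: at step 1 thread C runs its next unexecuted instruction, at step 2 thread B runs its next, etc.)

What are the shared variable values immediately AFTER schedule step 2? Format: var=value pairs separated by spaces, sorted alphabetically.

Answer: x=3 y=27

Derivation:
Step 1: thread C executes C1 (y = y + 5). Shared: x=3 y=9. PCs: A@0 B@0 C@1
Step 2: thread B executes B1 (y = y * 3). Shared: x=3 y=27. PCs: A@0 B@1 C@1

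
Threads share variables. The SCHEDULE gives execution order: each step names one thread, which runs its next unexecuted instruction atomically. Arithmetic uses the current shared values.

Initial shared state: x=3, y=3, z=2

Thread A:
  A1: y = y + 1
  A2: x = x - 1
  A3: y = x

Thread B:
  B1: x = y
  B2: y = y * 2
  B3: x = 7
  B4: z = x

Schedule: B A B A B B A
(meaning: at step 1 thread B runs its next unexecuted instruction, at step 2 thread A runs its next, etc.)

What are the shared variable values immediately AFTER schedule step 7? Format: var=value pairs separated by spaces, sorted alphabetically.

Answer: x=7 y=7 z=7

Derivation:
Step 1: thread B executes B1 (x = y). Shared: x=3 y=3 z=2. PCs: A@0 B@1
Step 2: thread A executes A1 (y = y + 1). Shared: x=3 y=4 z=2. PCs: A@1 B@1
Step 3: thread B executes B2 (y = y * 2). Shared: x=3 y=8 z=2. PCs: A@1 B@2
Step 4: thread A executes A2 (x = x - 1). Shared: x=2 y=8 z=2. PCs: A@2 B@2
Step 5: thread B executes B3 (x = 7). Shared: x=7 y=8 z=2. PCs: A@2 B@3
Step 6: thread B executes B4 (z = x). Shared: x=7 y=8 z=7. PCs: A@2 B@4
Step 7: thread A executes A3 (y = x). Shared: x=7 y=7 z=7. PCs: A@3 B@4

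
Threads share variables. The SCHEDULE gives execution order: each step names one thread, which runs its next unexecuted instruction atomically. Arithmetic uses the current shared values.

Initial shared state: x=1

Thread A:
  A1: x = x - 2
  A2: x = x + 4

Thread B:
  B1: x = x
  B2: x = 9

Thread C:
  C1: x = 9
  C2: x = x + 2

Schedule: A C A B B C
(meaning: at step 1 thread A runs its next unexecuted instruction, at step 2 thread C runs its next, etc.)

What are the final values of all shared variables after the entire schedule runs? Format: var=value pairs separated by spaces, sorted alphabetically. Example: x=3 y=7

Step 1: thread A executes A1 (x = x - 2). Shared: x=-1. PCs: A@1 B@0 C@0
Step 2: thread C executes C1 (x = 9). Shared: x=9. PCs: A@1 B@0 C@1
Step 3: thread A executes A2 (x = x + 4). Shared: x=13. PCs: A@2 B@0 C@1
Step 4: thread B executes B1 (x = x). Shared: x=13. PCs: A@2 B@1 C@1
Step 5: thread B executes B2 (x = 9). Shared: x=9. PCs: A@2 B@2 C@1
Step 6: thread C executes C2 (x = x + 2). Shared: x=11. PCs: A@2 B@2 C@2

Answer: x=11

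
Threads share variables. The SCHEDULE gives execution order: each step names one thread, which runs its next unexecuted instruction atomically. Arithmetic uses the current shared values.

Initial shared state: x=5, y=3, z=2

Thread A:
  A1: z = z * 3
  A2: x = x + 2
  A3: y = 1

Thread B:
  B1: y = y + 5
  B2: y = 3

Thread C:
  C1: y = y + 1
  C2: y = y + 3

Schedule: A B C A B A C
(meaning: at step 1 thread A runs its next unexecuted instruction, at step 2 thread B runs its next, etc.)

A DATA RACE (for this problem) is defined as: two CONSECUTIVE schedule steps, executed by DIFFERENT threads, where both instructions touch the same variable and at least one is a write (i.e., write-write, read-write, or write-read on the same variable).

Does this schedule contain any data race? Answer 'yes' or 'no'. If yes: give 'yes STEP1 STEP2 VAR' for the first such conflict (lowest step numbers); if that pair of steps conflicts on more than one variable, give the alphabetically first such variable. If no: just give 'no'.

Answer: yes 2 3 y

Derivation:
Steps 1,2: A(r=z,w=z) vs B(r=y,w=y). No conflict.
Steps 2,3: B(y = y + 5) vs C(y = y + 1). RACE on y (W-W).
Steps 3,4: C(r=y,w=y) vs A(r=x,w=x). No conflict.
Steps 4,5: A(r=x,w=x) vs B(r=-,w=y). No conflict.
Steps 5,6: B(y = 3) vs A(y = 1). RACE on y (W-W).
Steps 6,7: A(y = 1) vs C(y = y + 3). RACE on y (W-W).
First conflict at steps 2,3.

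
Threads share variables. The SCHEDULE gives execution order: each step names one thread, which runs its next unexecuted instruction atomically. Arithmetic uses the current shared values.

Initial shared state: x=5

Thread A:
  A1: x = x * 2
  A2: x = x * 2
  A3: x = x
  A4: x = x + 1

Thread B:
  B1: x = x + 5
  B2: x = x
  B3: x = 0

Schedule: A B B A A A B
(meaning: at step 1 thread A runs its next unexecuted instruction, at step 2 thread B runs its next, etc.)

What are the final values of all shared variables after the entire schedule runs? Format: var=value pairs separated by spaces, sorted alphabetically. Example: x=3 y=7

Answer: x=0

Derivation:
Step 1: thread A executes A1 (x = x * 2). Shared: x=10. PCs: A@1 B@0
Step 2: thread B executes B1 (x = x + 5). Shared: x=15. PCs: A@1 B@1
Step 3: thread B executes B2 (x = x). Shared: x=15. PCs: A@1 B@2
Step 4: thread A executes A2 (x = x * 2). Shared: x=30. PCs: A@2 B@2
Step 5: thread A executes A3 (x = x). Shared: x=30. PCs: A@3 B@2
Step 6: thread A executes A4 (x = x + 1). Shared: x=31. PCs: A@4 B@2
Step 7: thread B executes B3 (x = 0). Shared: x=0. PCs: A@4 B@3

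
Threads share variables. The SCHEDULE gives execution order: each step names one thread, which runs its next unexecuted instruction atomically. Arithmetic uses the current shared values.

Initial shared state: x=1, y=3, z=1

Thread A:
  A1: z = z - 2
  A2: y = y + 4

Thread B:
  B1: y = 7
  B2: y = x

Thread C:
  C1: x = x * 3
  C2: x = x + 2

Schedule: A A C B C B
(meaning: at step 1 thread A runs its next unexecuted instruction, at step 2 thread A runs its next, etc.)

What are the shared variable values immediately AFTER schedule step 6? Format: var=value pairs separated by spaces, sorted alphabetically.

Step 1: thread A executes A1 (z = z - 2). Shared: x=1 y=3 z=-1. PCs: A@1 B@0 C@0
Step 2: thread A executes A2 (y = y + 4). Shared: x=1 y=7 z=-1. PCs: A@2 B@0 C@0
Step 3: thread C executes C1 (x = x * 3). Shared: x=3 y=7 z=-1. PCs: A@2 B@0 C@1
Step 4: thread B executes B1 (y = 7). Shared: x=3 y=7 z=-1. PCs: A@2 B@1 C@1
Step 5: thread C executes C2 (x = x + 2). Shared: x=5 y=7 z=-1. PCs: A@2 B@1 C@2
Step 6: thread B executes B2 (y = x). Shared: x=5 y=5 z=-1. PCs: A@2 B@2 C@2

Answer: x=5 y=5 z=-1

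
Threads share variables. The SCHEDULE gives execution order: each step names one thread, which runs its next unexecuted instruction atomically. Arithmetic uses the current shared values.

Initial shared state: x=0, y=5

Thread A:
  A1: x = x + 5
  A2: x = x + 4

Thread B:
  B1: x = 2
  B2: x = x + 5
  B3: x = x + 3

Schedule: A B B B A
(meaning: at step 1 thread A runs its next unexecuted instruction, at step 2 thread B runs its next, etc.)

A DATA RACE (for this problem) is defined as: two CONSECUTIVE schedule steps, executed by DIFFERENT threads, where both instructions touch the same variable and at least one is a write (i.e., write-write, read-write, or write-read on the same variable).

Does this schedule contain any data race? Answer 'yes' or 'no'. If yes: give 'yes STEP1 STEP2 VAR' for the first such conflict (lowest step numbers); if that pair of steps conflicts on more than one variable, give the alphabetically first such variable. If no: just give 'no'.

Answer: yes 1 2 x

Derivation:
Steps 1,2: A(x = x + 5) vs B(x = 2). RACE on x (W-W).
Steps 2,3: same thread (B). No race.
Steps 3,4: same thread (B). No race.
Steps 4,5: B(x = x + 3) vs A(x = x + 4). RACE on x (W-W).
First conflict at steps 1,2.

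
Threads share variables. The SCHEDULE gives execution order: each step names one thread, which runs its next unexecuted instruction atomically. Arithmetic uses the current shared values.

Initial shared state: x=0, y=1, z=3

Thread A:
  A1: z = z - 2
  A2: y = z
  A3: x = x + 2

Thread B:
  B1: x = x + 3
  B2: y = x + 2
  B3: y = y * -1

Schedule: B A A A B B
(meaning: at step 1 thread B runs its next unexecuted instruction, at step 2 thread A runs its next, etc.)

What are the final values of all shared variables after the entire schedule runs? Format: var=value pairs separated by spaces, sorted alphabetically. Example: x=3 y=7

Answer: x=5 y=-7 z=1

Derivation:
Step 1: thread B executes B1 (x = x + 3). Shared: x=3 y=1 z=3. PCs: A@0 B@1
Step 2: thread A executes A1 (z = z - 2). Shared: x=3 y=1 z=1. PCs: A@1 B@1
Step 3: thread A executes A2 (y = z). Shared: x=3 y=1 z=1. PCs: A@2 B@1
Step 4: thread A executes A3 (x = x + 2). Shared: x=5 y=1 z=1. PCs: A@3 B@1
Step 5: thread B executes B2 (y = x + 2). Shared: x=5 y=7 z=1. PCs: A@3 B@2
Step 6: thread B executes B3 (y = y * -1). Shared: x=5 y=-7 z=1. PCs: A@3 B@3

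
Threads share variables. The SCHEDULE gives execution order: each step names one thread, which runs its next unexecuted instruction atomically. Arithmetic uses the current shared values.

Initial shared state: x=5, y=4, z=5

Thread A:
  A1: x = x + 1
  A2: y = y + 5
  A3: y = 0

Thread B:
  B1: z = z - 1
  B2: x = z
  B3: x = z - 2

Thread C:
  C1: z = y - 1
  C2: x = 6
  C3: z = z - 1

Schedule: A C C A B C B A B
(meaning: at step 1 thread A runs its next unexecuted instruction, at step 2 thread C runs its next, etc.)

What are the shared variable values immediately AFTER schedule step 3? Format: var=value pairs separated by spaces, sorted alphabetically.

Answer: x=6 y=4 z=3

Derivation:
Step 1: thread A executes A1 (x = x + 1). Shared: x=6 y=4 z=5. PCs: A@1 B@0 C@0
Step 2: thread C executes C1 (z = y - 1). Shared: x=6 y=4 z=3. PCs: A@1 B@0 C@1
Step 3: thread C executes C2 (x = 6). Shared: x=6 y=4 z=3. PCs: A@1 B@0 C@2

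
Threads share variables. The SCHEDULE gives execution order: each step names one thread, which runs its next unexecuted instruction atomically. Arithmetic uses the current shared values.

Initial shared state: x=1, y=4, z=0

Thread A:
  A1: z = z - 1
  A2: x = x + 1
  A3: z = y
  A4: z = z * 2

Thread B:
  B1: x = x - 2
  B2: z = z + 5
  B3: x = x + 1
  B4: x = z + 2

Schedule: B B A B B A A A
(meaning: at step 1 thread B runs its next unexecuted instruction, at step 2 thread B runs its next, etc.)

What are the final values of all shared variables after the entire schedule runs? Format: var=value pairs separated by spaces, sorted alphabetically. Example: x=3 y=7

Step 1: thread B executes B1 (x = x - 2). Shared: x=-1 y=4 z=0. PCs: A@0 B@1
Step 2: thread B executes B2 (z = z + 5). Shared: x=-1 y=4 z=5. PCs: A@0 B@2
Step 3: thread A executes A1 (z = z - 1). Shared: x=-1 y=4 z=4. PCs: A@1 B@2
Step 4: thread B executes B3 (x = x + 1). Shared: x=0 y=4 z=4. PCs: A@1 B@3
Step 5: thread B executes B4 (x = z + 2). Shared: x=6 y=4 z=4. PCs: A@1 B@4
Step 6: thread A executes A2 (x = x + 1). Shared: x=7 y=4 z=4. PCs: A@2 B@4
Step 7: thread A executes A3 (z = y). Shared: x=7 y=4 z=4. PCs: A@3 B@4
Step 8: thread A executes A4 (z = z * 2). Shared: x=7 y=4 z=8. PCs: A@4 B@4

Answer: x=7 y=4 z=8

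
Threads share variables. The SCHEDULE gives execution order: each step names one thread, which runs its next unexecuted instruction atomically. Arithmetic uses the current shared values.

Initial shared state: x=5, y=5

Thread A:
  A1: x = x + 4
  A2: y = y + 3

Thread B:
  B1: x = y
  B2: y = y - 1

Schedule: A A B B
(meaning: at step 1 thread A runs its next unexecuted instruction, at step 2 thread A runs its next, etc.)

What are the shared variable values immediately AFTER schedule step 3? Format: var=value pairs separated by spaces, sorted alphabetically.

Step 1: thread A executes A1 (x = x + 4). Shared: x=9 y=5. PCs: A@1 B@0
Step 2: thread A executes A2 (y = y + 3). Shared: x=9 y=8. PCs: A@2 B@0
Step 3: thread B executes B1 (x = y). Shared: x=8 y=8. PCs: A@2 B@1

Answer: x=8 y=8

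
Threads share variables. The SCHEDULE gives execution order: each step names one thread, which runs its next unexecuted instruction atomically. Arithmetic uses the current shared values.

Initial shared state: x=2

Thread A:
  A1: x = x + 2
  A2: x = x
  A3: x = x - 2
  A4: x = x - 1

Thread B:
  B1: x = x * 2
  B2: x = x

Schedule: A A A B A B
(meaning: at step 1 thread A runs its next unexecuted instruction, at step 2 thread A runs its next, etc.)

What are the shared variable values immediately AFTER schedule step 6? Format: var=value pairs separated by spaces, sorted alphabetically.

Answer: x=3

Derivation:
Step 1: thread A executes A1 (x = x + 2). Shared: x=4. PCs: A@1 B@0
Step 2: thread A executes A2 (x = x). Shared: x=4. PCs: A@2 B@0
Step 3: thread A executes A3 (x = x - 2). Shared: x=2. PCs: A@3 B@0
Step 4: thread B executes B1 (x = x * 2). Shared: x=4. PCs: A@3 B@1
Step 5: thread A executes A4 (x = x - 1). Shared: x=3. PCs: A@4 B@1
Step 6: thread B executes B2 (x = x). Shared: x=3. PCs: A@4 B@2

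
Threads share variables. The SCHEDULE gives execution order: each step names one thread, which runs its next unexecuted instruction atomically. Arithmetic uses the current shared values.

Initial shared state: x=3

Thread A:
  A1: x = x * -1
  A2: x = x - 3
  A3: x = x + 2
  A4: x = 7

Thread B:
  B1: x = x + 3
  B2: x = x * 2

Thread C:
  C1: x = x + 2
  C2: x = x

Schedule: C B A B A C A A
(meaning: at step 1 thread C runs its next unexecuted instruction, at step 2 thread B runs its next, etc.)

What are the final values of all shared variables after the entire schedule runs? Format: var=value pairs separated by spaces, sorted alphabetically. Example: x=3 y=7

Answer: x=7

Derivation:
Step 1: thread C executes C1 (x = x + 2). Shared: x=5. PCs: A@0 B@0 C@1
Step 2: thread B executes B1 (x = x + 3). Shared: x=8. PCs: A@0 B@1 C@1
Step 3: thread A executes A1 (x = x * -1). Shared: x=-8. PCs: A@1 B@1 C@1
Step 4: thread B executes B2 (x = x * 2). Shared: x=-16. PCs: A@1 B@2 C@1
Step 5: thread A executes A2 (x = x - 3). Shared: x=-19. PCs: A@2 B@2 C@1
Step 6: thread C executes C2 (x = x). Shared: x=-19. PCs: A@2 B@2 C@2
Step 7: thread A executes A3 (x = x + 2). Shared: x=-17. PCs: A@3 B@2 C@2
Step 8: thread A executes A4 (x = 7). Shared: x=7. PCs: A@4 B@2 C@2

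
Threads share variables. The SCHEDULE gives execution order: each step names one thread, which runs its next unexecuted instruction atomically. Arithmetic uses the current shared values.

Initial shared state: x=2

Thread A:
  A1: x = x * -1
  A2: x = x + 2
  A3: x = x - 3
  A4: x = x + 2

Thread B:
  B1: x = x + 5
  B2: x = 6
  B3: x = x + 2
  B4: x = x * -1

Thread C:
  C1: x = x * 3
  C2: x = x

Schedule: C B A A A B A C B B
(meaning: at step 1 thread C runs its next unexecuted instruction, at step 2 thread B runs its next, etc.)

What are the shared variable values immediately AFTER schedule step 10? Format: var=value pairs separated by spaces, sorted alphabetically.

Answer: x=-10

Derivation:
Step 1: thread C executes C1 (x = x * 3). Shared: x=6. PCs: A@0 B@0 C@1
Step 2: thread B executes B1 (x = x + 5). Shared: x=11. PCs: A@0 B@1 C@1
Step 3: thread A executes A1 (x = x * -1). Shared: x=-11. PCs: A@1 B@1 C@1
Step 4: thread A executes A2 (x = x + 2). Shared: x=-9. PCs: A@2 B@1 C@1
Step 5: thread A executes A3 (x = x - 3). Shared: x=-12. PCs: A@3 B@1 C@1
Step 6: thread B executes B2 (x = 6). Shared: x=6. PCs: A@3 B@2 C@1
Step 7: thread A executes A4 (x = x + 2). Shared: x=8. PCs: A@4 B@2 C@1
Step 8: thread C executes C2 (x = x). Shared: x=8. PCs: A@4 B@2 C@2
Step 9: thread B executes B3 (x = x + 2). Shared: x=10. PCs: A@4 B@3 C@2
Step 10: thread B executes B4 (x = x * -1). Shared: x=-10. PCs: A@4 B@4 C@2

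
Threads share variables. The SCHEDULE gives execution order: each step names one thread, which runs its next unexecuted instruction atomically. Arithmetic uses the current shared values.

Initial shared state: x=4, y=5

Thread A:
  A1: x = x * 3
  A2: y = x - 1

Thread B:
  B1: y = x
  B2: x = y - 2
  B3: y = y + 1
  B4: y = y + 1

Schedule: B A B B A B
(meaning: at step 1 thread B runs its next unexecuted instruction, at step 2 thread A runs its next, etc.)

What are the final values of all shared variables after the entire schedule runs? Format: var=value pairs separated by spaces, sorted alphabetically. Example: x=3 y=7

Step 1: thread B executes B1 (y = x). Shared: x=4 y=4. PCs: A@0 B@1
Step 2: thread A executes A1 (x = x * 3). Shared: x=12 y=4. PCs: A@1 B@1
Step 3: thread B executes B2 (x = y - 2). Shared: x=2 y=4. PCs: A@1 B@2
Step 4: thread B executes B3 (y = y + 1). Shared: x=2 y=5. PCs: A@1 B@3
Step 5: thread A executes A2 (y = x - 1). Shared: x=2 y=1. PCs: A@2 B@3
Step 6: thread B executes B4 (y = y + 1). Shared: x=2 y=2. PCs: A@2 B@4

Answer: x=2 y=2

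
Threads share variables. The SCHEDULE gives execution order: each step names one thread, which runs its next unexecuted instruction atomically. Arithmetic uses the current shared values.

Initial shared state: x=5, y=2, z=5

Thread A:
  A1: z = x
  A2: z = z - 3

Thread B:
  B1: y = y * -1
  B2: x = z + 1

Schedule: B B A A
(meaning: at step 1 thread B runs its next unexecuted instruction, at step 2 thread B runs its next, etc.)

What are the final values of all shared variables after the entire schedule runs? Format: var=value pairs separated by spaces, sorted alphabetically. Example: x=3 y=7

Answer: x=6 y=-2 z=3

Derivation:
Step 1: thread B executes B1 (y = y * -1). Shared: x=5 y=-2 z=5. PCs: A@0 B@1
Step 2: thread B executes B2 (x = z + 1). Shared: x=6 y=-2 z=5. PCs: A@0 B@2
Step 3: thread A executes A1 (z = x). Shared: x=6 y=-2 z=6. PCs: A@1 B@2
Step 4: thread A executes A2 (z = z - 3). Shared: x=6 y=-2 z=3. PCs: A@2 B@2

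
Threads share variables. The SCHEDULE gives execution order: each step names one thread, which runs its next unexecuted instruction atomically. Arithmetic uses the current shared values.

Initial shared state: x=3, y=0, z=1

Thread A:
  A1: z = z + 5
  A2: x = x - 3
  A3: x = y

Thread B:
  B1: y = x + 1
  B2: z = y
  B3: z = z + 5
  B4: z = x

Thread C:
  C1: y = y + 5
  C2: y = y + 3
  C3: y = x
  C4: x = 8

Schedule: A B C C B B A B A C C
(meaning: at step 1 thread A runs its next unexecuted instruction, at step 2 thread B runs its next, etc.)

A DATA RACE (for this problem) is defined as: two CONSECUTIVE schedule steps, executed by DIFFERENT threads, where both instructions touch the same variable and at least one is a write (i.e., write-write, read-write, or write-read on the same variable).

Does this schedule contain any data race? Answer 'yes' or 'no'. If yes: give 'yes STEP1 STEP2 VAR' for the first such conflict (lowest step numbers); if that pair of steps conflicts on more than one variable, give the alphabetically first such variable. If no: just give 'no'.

Steps 1,2: A(r=z,w=z) vs B(r=x,w=y). No conflict.
Steps 2,3: B(y = x + 1) vs C(y = y + 5). RACE on y (W-W).
Steps 3,4: same thread (C). No race.
Steps 4,5: C(y = y + 3) vs B(z = y). RACE on y (W-R).
Steps 5,6: same thread (B). No race.
Steps 6,7: B(r=z,w=z) vs A(r=x,w=x). No conflict.
Steps 7,8: A(x = x - 3) vs B(z = x). RACE on x (W-R).
Steps 8,9: B(z = x) vs A(x = y). RACE on x (R-W).
Steps 9,10: A(x = y) vs C(y = x). RACE on x (W-R), y (R-W). Multiple vars; alphabetically first is x.
Steps 10,11: same thread (C). No race.
First conflict at steps 2,3.

Answer: yes 2 3 y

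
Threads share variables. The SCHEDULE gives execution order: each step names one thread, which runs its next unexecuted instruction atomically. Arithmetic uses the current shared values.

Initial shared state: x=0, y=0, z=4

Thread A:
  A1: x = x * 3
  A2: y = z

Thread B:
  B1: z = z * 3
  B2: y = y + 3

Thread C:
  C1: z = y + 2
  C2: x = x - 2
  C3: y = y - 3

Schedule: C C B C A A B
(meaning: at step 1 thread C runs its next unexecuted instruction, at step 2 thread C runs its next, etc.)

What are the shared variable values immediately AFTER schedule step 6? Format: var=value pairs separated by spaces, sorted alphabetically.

Step 1: thread C executes C1 (z = y + 2). Shared: x=0 y=0 z=2. PCs: A@0 B@0 C@1
Step 2: thread C executes C2 (x = x - 2). Shared: x=-2 y=0 z=2. PCs: A@0 B@0 C@2
Step 3: thread B executes B1 (z = z * 3). Shared: x=-2 y=0 z=6. PCs: A@0 B@1 C@2
Step 4: thread C executes C3 (y = y - 3). Shared: x=-2 y=-3 z=6. PCs: A@0 B@1 C@3
Step 5: thread A executes A1 (x = x * 3). Shared: x=-6 y=-3 z=6. PCs: A@1 B@1 C@3
Step 6: thread A executes A2 (y = z). Shared: x=-6 y=6 z=6. PCs: A@2 B@1 C@3

Answer: x=-6 y=6 z=6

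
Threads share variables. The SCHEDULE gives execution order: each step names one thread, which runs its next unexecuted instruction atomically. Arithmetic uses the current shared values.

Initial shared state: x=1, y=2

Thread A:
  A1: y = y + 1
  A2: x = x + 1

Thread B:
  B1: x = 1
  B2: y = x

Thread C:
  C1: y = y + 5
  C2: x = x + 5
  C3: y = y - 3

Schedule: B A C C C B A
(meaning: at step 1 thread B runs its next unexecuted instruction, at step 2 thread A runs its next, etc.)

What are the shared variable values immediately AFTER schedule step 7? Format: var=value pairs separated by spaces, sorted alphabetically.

Answer: x=7 y=6

Derivation:
Step 1: thread B executes B1 (x = 1). Shared: x=1 y=2. PCs: A@0 B@1 C@0
Step 2: thread A executes A1 (y = y + 1). Shared: x=1 y=3. PCs: A@1 B@1 C@0
Step 3: thread C executes C1 (y = y + 5). Shared: x=1 y=8. PCs: A@1 B@1 C@1
Step 4: thread C executes C2 (x = x + 5). Shared: x=6 y=8. PCs: A@1 B@1 C@2
Step 5: thread C executes C3 (y = y - 3). Shared: x=6 y=5. PCs: A@1 B@1 C@3
Step 6: thread B executes B2 (y = x). Shared: x=6 y=6. PCs: A@1 B@2 C@3
Step 7: thread A executes A2 (x = x + 1). Shared: x=7 y=6. PCs: A@2 B@2 C@3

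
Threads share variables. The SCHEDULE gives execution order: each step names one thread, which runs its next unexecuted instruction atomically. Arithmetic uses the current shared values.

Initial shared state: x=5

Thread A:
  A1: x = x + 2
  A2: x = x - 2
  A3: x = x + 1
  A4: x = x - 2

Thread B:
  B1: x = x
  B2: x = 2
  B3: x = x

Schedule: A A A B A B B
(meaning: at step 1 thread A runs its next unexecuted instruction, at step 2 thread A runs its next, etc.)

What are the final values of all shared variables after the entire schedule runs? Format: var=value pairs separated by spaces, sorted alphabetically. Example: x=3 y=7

Answer: x=2

Derivation:
Step 1: thread A executes A1 (x = x + 2). Shared: x=7. PCs: A@1 B@0
Step 2: thread A executes A2 (x = x - 2). Shared: x=5. PCs: A@2 B@0
Step 3: thread A executes A3 (x = x + 1). Shared: x=6. PCs: A@3 B@0
Step 4: thread B executes B1 (x = x). Shared: x=6. PCs: A@3 B@1
Step 5: thread A executes A4 (x = x - 2). Shared: x=4. PCs: A@4 B@1
Step 6: thread B executes B2 (x = 2). Shared: x=2. PCs: A@4 B@2
Step 7: thread B executes B3 (x = x). Shared: x=2. PCs: A@4 B@3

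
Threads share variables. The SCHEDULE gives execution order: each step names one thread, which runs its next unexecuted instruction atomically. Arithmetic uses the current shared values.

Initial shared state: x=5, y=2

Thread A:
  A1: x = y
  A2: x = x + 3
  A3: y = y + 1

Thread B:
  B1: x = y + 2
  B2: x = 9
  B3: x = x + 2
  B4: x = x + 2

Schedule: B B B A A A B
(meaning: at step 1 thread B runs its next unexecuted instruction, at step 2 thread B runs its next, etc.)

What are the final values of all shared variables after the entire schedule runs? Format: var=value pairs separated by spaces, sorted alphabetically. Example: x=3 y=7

Step 1: thread B executes B1 (x = y + 2). Shared: x=4 y=2. PCs: A@0 B@1
Step 2: thread B executes B2 (x = 9). Shared: x=9 y=2. PCs: A@0 B@2
Step 3: thread B executes B3 (x = x + 2). Shared: x=11 y=2. PCs: A@0 B@3
Step 4: thread A executes A1 (x = y). Shared: x=2 y=2. PCs: A@1 B@3
Step 5: thread A executes A2 (x = x + 3). Shared: x=5 y=2. PCs: A@2 B@3
Step 6: thread A executes A3 (y = y + 1). Shared: x=5 y=3. PCs: A@3 B@3
Step 7: thread B executes B4 (x = x + 2). Shared: x=7 y=3. PCs: A@3 B@4

Answer: x=7 y=3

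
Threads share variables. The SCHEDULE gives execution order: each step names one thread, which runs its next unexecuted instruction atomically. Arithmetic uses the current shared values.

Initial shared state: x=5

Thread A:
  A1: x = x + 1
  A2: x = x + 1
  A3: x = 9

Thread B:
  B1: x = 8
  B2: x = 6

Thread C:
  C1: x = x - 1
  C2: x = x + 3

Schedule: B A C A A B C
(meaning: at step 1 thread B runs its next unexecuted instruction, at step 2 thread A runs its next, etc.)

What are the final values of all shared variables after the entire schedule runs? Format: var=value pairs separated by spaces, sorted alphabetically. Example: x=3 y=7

Step 1: thread B executes B1 (x = 8). Shared: x=8. PCs: A@0 B@1 C@0
Step 2: thread A executes A1 (x = x + 1). Shared: x=9. PCs: A@1 B@1 C@0
Step 3: thread C executes C1 (x = x - 1). Shared: x=8. PCs: A@1 B@1 C@1
Step 4: thread A executes A2 (x = x + 1). Shared: x=9. PCs: A@2 B@1 C@1
Step 5: thread A executes A3 (x = 9). Shared: x=9. PCs: A@3 B@1 C@1
Step 6: thread B executes B2 (x = 6). Shared: x=6. PCs: A@3 B@2 C@1
Step 7: thread C executes C2 (x = x + 3). Shared: x=9. PCs: A@3 B@2 C@2

Answer: x=9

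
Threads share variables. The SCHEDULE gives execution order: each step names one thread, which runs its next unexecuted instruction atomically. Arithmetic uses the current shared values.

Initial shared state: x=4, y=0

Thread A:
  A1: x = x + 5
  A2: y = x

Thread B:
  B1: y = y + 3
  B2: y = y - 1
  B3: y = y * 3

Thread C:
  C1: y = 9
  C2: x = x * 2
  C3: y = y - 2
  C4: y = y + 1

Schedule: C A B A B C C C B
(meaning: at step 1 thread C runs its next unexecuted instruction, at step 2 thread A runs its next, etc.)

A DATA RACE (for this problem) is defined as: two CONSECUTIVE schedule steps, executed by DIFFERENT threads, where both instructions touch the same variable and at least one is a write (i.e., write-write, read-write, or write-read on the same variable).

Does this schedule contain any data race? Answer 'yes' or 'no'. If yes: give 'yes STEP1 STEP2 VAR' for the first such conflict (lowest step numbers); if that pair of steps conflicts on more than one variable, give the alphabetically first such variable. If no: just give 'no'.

Steps 1,2: C(r=-,w=y) vs A(r=x,w=x). No conflict.
Steps 2,3: A(r=x,w=x) vs B(r=y,w=y). No conflict.
Steps 3,4: B(y = y + 3) vs A(y = x). RACE on y (W-W).
Steps 4,5: A(y = x) vs B(y = y - 1). RACE on y (W-W).
Steps 5,6: B(r=y,w=y) vs C(r=x,w=x). No conflict.
Steps 6,7: same thread (C). No race.
Steps 7,8: same thread (C). No race.
Steps 8,9: C(y = y + 1) vs B(y = y * 3). RACE on y (W-W).
First conflict at steps 3,4.

Answer: yes 3 4 y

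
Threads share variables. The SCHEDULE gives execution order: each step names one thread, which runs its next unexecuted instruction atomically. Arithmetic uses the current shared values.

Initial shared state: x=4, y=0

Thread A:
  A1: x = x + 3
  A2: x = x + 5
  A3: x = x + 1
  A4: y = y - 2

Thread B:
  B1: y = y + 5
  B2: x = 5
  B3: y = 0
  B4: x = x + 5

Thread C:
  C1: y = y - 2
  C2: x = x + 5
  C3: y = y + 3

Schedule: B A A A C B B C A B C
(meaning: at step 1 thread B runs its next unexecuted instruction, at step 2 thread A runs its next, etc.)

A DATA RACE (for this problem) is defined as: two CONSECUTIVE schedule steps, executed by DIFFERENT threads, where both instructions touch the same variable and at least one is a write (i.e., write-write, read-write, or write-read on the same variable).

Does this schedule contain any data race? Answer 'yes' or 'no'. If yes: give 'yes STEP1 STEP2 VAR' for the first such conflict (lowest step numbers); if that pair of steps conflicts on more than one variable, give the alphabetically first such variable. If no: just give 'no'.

Steps 1,2: B(r=y,w=y) vs A(r=x,w=x). No conflict.
Steps 2,3: same thread (A). No race.
Steps 3,4: same thread (A). No race.
Steps 4,5: A(r=x,w=x) vs C(r=y,w=y). No conflict.
Steps 5,6: C(r=y,w=y) vs B(r=-,w=x). No conflict.
Steps 6,7: same thread (B). No race.
Steps 7,8: B(r=-,w=y) vs C(r=x,w=x). No conflict.
Steps 8,9: C(r=x,w=x) vs A(r=y,w=y). No conflict.
Steps 9,10: A(r=y,w=y) vs B(r=x,w=x). No conflict.
Steps 10,11: B(r=x,w=x) vs C(r=y,w=y). No conflict.

Answer: no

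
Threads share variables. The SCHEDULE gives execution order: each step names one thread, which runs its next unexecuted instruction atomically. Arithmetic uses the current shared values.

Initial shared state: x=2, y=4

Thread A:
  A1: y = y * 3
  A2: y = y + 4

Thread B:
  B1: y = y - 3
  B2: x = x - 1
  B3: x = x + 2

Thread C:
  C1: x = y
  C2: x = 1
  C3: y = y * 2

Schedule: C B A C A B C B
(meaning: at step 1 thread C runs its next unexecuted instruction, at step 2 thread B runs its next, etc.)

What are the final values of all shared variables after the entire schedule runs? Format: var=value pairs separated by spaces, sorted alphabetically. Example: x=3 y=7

Step 1: thread C executes C1 (x = y). Shared: x=4 y=4. PCs: A@0 B@0 C@1
Step 2: thread B executes B1 (y = y - 3). Shared: x=4 y=1. PCs: A@0 B@1 C@1
Step 3: thread A executes A1 (y = y * 3). Shared: x=4 y=3. PCs: A@1 B@1 C@1
Step 4: thread C executes C2 (x = 1). Shared: x=1 y=3. PCs: A@1 B@1 C@2
Step 5: thread A executes A2 (y = y + 4). Shared: x=1 y=7. PCs: A@2 B@1 C@2
Step 6: thread B executes B2 (x = x - 1). Shared: x=0 y=7. PCs: A@2 B@2 C@2
Step 7: thread C executes C3 (y = y * 2). Shared: x=0 y=14. PCs: A@2 B@2 C@3
Step 8: thread B executes B3 (x = x + 2). Shared: x=2 y=14. PCs: A@2 B@3 C@3

Answer: x=2 y=14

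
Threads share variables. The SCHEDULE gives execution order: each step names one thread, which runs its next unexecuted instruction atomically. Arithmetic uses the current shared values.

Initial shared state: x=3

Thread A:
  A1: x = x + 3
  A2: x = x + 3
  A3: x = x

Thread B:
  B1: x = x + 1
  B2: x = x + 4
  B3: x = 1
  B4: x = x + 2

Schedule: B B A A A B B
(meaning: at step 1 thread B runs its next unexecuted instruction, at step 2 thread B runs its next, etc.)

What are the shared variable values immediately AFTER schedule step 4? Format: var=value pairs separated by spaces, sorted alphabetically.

Answer: x=14

Derivation:
Step 1: thread B executes B1 (x = x + 1). Shared: x=4. PCs: A@0 B@1
Step 2: thread B executes B2 (x = x + 4). Shared: x=8. PCs: A@0 B@2
Step 3: thread A executes A1 (x = x + 3). Shared: x=11. PCs: A@1 B@2
Step 4: thread A executes A2 (x = x + 3). Shared: x=14. PCs: A@2 B@2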